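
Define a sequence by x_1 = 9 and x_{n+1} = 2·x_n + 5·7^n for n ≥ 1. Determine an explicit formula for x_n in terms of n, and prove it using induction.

x_n = 2^n + 7^n

Computing the first terms: x_1 = 9, x_2 = 53, x_3 = 351. This suggests x_n = 2^n + 7^n.
Base step (n = 1): the formula gives 9 = 9 = x_1.
Suppose the result is true for n = i, so x_i = 2^i + 7^i.
Then x_{i+1} = 2·x_i + 5·7^i = 2·(2^i + 7^i) + 5·7^i = 2^(i + 1) + 7^(i + 1),
which is the claimed formula at n = i+1.
Hence, by induction on n, the claim holds for every n ≥ 1.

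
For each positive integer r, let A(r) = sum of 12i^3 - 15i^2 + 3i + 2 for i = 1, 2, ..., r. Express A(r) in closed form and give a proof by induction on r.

A(r) = r(3r^3 + r^2 - 3r + 1)

We claim A(r) = r(3r^3 + r^2 - 3r + 1) for all r ≥ 1.
When r = 1: A(1) = 2, and the closed form gives 2. They agree.
For the inductive step, assume it holds for an arbitrary i ≥ 1, so A(i) = i(3i^3 + i^2 - 3i + 1).
Then A(i+1) = A(i) + (12i^3 + 21i^2 + 9i + 2) = (i(3i^3 + i^2 - 3i + 1)) + (12i^3 + 21i^2 + 9i + 2).
Simplifying, A(i+1) = (i + 1)(3i^3 + 10i^2 + 8i + 2) = (i+1)(3(i+1)^3 + (i+1)^2 - 3(i+1) + 1),
which is the closed form with r = i+1.
By induction, the statement is established for all r ≥ 1.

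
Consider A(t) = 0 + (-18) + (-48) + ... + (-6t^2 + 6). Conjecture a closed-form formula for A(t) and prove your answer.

A(t) = -t(t - 1)(2t + 5)

We claim A(t) = -t(t - 1)(2t + 5) for all t ≥ 1.
When t = 1: A(1) = 0, and the closed form gives 0. They agree.
For the inductive step, assume it holds for an arbitrary r ≥ 1, so A(r) = r(-2r^2 - 3r + 5).
Then A(r+1) = A(r) + (-6(r + 1)^2 + 6) = (r(-2r^2 - 3r + 5)) + (-6(r + 1)^2 + 6).
Simplifying, A(r+1) = -r(r + 1)(2r + 7) = -(r+1)((r+1) - 1)(2(r+1) + 5),
which is the closed form with t = r+1.
By induction, the statement is established for all t ≥ 1.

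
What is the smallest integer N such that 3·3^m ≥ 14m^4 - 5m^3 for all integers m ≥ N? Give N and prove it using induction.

N = 10

At m = 9: 59049 < 88209, so the inequality fails and N ≥ 10. We prove 3·3^m ≥ 14m^4 - 5m^3 for all m ≥ 10.
For the base case m = 10: 3·3^m = 177147 and 14m^4 - 5m^3 = 135000, so 177147 ≥ 135000.
Inductive step: assume the claim holds for m = j, so 3·3^j ≥ 14j^4 - 5j^3.
Then 3·3^(j + 1) = 3·(3·3^j) ≥ 3·(14j^4 - 5j^3).
Also, for j ≥ 10 we have 3·(14j^4 - 5j^3) ≥ 14(j+1)^4 - 5(j+1)^3, since 3·(14j^4 - 5j^3) − (14(j+1)^4 - 5(j+1)^3) = 28j^4 - 66j^3 - 69j^2 - 41j - 9, which is nonnegative for all j ≥ 10.
Combining, 3·3^(j + 1) ≥ 14(j+1)^4 - 5(j+1)^3.
This completes the induction.
Hence the smallest such N is 10.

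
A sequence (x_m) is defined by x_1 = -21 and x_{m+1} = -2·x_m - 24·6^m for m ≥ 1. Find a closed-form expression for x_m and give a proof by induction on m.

Computing the first terms: x_1 = -21, x_2 = -102, x_3 = -660. This suggests x_m = -3(-2)^(m - 1) - 3·6^m.
Base step (m = 1): the formula gives -21 = -21 = x_1.
For the inductive step, assume it holds for an arbitrary p ≥ 1, so x_p = -3(-2)^(p - 1) - 3·6^p.
Then x_{p+1} = -2·x_p - 24·6^p = -2·(-3(-2)^(p - 1) - 3·6^p) - 24·6^p = -3(-2)^p - 3·6^(p + 1) = -3(-2)^((p+1) - 1) - 3·6^(p+1),
which is the claimed formula at m = p+1.
By the principle of mathematical induction, the result holds for all m ≥ 1.

x_m = -3(-2)^(m - 1) - 3·6^m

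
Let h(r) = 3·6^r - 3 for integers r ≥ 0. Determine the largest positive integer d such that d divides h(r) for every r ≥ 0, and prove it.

d = 15

Computing the first values: h(0) = 0 and h(1) = 15; gcd(0, 15) = 15, so d ≤ 15.
We prove 15 | 3·6^r - 3 for all r ≥ 0 by induction on r.
For the base case r = 0: h(0) = 0 = 15·(0), so 15 | h(0).
Inductive step: suppose the statement holds for some m ≥ 0, i.e. 15 | h(m). Then
h(m+1) = 3·6^(m+1) - 3 = 6·(3·6^m - 3) + 15 = 6·h(m) + 15. The first term is divisible by 15 by the inductive hypothesis, and 15 is divisible by 15. Hence 15 | h(m+1).
Hence, by induction on r, the claim holds for every r ≥ 0.
Therefore the largest such d is 15.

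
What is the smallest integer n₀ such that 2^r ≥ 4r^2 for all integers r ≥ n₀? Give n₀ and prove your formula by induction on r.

At r = 7: 128 < 196, so the inequality fails and n₀ ≥ 8. We prove 2^r ≥ 4r^2 for all r ≥ 8.
Base case (r = 8): 2^r = 256 and 4r^2 = 256, so 256 ≥ 256.
Inductive step: assume the claim holds for r = p, so 2^p ≥ 4p^2.
Then 2^(p + 1) = 2·(2^p) ≥ 2·(4p^2).
Also, for p ≥ 8 we have 2·(4p^2) ≥ 4(p+1)^2, since 2 ≥ (1 + 1/p)^2 for all p ≥ 8.
Combining, 2^(p + 1) ≥ 4(p+1)^2.
By the principle of mathematical induction, the result holds for all r ≥ 8.
Hence the smallest such n₀ is 8.

n₀ = 8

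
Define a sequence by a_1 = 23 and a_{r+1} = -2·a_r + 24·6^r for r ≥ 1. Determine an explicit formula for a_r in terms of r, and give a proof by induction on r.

a_r = 5(-2)^(r - 1) + 3·6^r

Computing the first terms: a_1 = 23, a_2 = 98, a_3 = 668. This suggests a_r = 5(-2)^(r - 1) + 3·6^r.
Base case (r = 1): the formula gives 23 = 23 = a_1.
Suppose the result is true for r = m, so a_m = 5(-2)^(m - 1) + 3·6^m.
Then a_{m+1} = -2·a_m + 24·6^m = -2·(5(-2)^(m - 1) + 3·6^m) + 24·6^m = 5(-2)^m + 3·6^(m + 1) = 5(-2)^((m+1) - 1) + 3·6^(m+1),
which is the claimed formula at r = m+1.
This completes the induction.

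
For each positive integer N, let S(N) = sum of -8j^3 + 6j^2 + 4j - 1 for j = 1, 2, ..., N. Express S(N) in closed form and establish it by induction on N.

S(N) = -N(2N^3 + 2N^2 - 3N - 2)

We claim S(N) = -N(2N^3 + 2N^2 - 3N - 2) for all N ≥ 1.
Base case (N = 1): S(1) = 1, and the closed form gives 1. They agree.
Inductive step: suppose the statement holds for some j ≥ 1, so S(j) = j(-2j^3 - 2j^2 + 3j + 2).
Then S(j+1) = S(j) + (-8j^3 - 18j^2 - 8j + 1) = (j(-2j^3 - 2j^2 + 3j + 2)) + (-8j^3 - 18j^2 - 8j + 1).
Simplifying, S(j+1) = -(j + 1)(2j^3 + 8j^2 + 7j - 1) = -(j+1)(2(j+1)^3 + 2(j+1)^2 - 3(j+1) - 2),
which is the closed form with N = j+1.
This completes the induction.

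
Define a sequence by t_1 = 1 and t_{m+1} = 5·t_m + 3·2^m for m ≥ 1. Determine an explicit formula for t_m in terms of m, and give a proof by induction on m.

Computing the first terms: t_1 = 1, t_2 = 11, t_3 = 67. This suggests t_m = -2^m + 3·5^(m - 1).
Base case (m = 1): the formula gives 1 = 1 = t_1.
Inductive step: assume the claim holds for m = r, so t_r = -2^r + 3·5^(r - 1).
Then t_{r+1} = 5·t_r + 3·2^r = 5·(-2^r + 3·5^(r - 1)) + 3·2^r = -2^(r + 1) + 3·5^r = -2^(r+1) + 3·5^((r+1) - 1),
which is the claimed formula at m = r+1.
By the principle of mathematical induction, the result holds for all m ≥ 1.

t_m = -2^m + 3·5^(m - 1)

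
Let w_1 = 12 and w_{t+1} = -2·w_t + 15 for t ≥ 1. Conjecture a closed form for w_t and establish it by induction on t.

Computing the first terms: w_1 = 12, w_2 = -9, w_3 = 33. This suggests w_t = 7(-2)^(t - 1) + 5.
Base case (t = 1): the formula gives 12 = 12 = w_1.
Suppose the result is true for t = r, so w_r = 7(-2)^(r - 1) + 5.
Then w_{r+1} = -2·w_r + 15 = -2·(7(-2)^(r - 1) + 5) + 15 = 7(-2)^r + 5 = 7(-2)^((r+1) - 1) + 5,
which is the claimed formula at t = r+1.
By induction, the statement is established for all t ≥ 1.

w_t = 7(-2)^(t - 1) + 5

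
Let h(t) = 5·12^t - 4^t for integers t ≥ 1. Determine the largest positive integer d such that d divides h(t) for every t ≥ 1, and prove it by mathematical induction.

Computing the first values: h(1) = 56 and h(2) = 704; gcd(56, 704) = 8, so d ≤ 8.
We prove 8 | 5·12^t - 4^t for all t ≥ 1 by induction on t.
Base step (t = 1): h(1) = 56 = 8·(7), so 8 | h(1).
For the inductive step, assume it holds for an arbitrary j ≥ 1, i.e. 8 | h(j). Then
h(j+1) − 12·h(j) = (5·12^(j+1) - 4^(j+1)) − 12·(5·12^j - 4^j) = (-1)·4^j·(4 − 12) = (8)·4^j. Since 8 | h(j) by the inductive hypothesis, 8 | 12·h(j); and 8 | 8 since 8 = 8·1. Therefore 8 | h(j+1).
By induction, the statement is established for all t ≥ 1.
Therefore the largest such d is 8.

d = 8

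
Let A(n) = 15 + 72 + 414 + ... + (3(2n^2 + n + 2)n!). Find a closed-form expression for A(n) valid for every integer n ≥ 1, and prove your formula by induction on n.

A(n) = (6n + 3)(n + 1)! - 3

We claim A(n) = (6n + 3)(n + 1)! - 3 for all n ≥ 1.
When n = 1: A(1) = 15, and the closed form gives 15. They agree.
Suppose the result is true for n = r, so A(r) = (6r + 3)(r + 1)! - 3.
Then A(r+1) = A(r) + (3(2r^2 + 5r + 5)(r + 1)!) = ((6r + 3)(r + 1)! - 3) + (3(2r^2 + 5r + 5)(r + 1)!).
Simplifying, A(r+1) = (6(r+1) + 3)((r+1) + 1)! - 3,
which is the closed form with n = r+1.
By the principle of mathematical induction, the result holds for all n ≥ 1.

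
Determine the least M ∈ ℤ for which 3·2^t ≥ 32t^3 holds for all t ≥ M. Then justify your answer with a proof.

M = 16

At t = 15: 98304 < 108000, so the inequality fails and M ≥ 16. We prove 3·2^t ≥ 32t^3 for all t ≥ 16.
For the base case t = 16: 3·2^t = 196608 and 32t^3 = 131072, so 196608 ≥ 131072.
Inductive step: suppose the statement holds for some j ≥ 16, so 3·2^j ≥ 32j^3.
Then 3·2^(j + 1) = 2·(3·2^j) ≥ 2·(32j^3).
Also, for j ≥ 16 we have 2·(32j^3) ≥ 32(j+1)^3, since 2 ≥ (1 + 1/j)^3 for all j ≥ 16.
Combining, 3·2^(j + 1) ≥ 32(j+1)^3.
Hence, by induction on t, the claim holds for every t ≥ 16.
Hence the smallest such M is 16.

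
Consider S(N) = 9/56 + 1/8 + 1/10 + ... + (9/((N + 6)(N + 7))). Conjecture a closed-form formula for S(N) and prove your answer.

We claim S(N) = 9N/(7(N + 7)) for all N ≥ 1.
For the base case N = 1: S(1) = 9/56, and the closed form gives 9/56. They agree.
Inductive step: assume the claim holds for N = m, so S(m) = 9m/(7(m + 7)).
Then S(m+1) = S(m) + (9/((m + 7)(m + 8))) = (9m/(7(m + 7))) + (9/((m + 7)(m + 8))).
Simplifying, S(m+1) = 9(m + 1)/(7(m + 8)) = 9(m+1)/(7((m+1) + 7)),
which is the closed form with N = m+1.
By induction, the statement is established for all N ≥ 1.

S(N) = 9N/(7(N + 7))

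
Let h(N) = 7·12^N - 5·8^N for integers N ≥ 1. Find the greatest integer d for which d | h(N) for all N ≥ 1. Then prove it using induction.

d = 4

Computing the first values: h(1) = 44 and h(2) = 688; gcd(44, 688) = 4, so d ≤ 4.
We prove 4 | 7·12^N - 5·8^N for all N ≥ 1 by induction on N.
When N = 1: h(1) = 44 = 4·(11), so 4 | h(1).
For the inductive step, assume it holds for an arbitrary k ≥ 1, i.e. 4 | h(k). Then
h(k+1) − 12·h(k) = (7·12^(k+1) - 5·8^(k+1)) − 12·(7·12^k - 5·8^k) = (-5)·8^k·(8 − 12) = (20)·8^k. Since 4 | h(k) by the inductive hypothesis, 4 | 12·h(k); and 4 | 20 since 20 = 4·5. Therefore 4 | h(k+1).
By induction, the statement is established for all N ≥ 1.
Therefore the largest such d is 4.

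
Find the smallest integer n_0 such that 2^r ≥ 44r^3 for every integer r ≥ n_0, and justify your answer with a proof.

At r = 17: 131072 < 216172, so the inequality fails and n_0 ≥ 18. We prove 2^r ≥ 44r^3 for all r ≥ 18.
Base case (r = 18): 2^r = 262144 and 44r^3 = 256608, so 262144 ≥ 256608.
Suppose the result is true for r = k, so 2^k ≥ 44k^3.
Then 2^(k + 1) = 2·(2^k) ≥ 2·(44k^3).
Also, for k ≥ 18 we have 2·(44k^3) ≥ 44(k+1)^3, since 2 ≥ (1 + 1/k)^3 for all k ≥ 18.
Combining, 2^(k + 1) ≥ 44(k+1)^3.
By the principle of mathematical induction, the result holds for all r ≥ 18.
Hence the smallest such n_0 is 18.

n_0 = 18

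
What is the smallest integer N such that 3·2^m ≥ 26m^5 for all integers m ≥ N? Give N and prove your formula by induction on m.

N = 27

At m = 26: 201326592 < 308915776, so the inequality fails and N ≥ 27. We prove 3·2^m ≥ 26m^5 for all m ≥ 27.
Base case (m = 27): 3·2^m = 402653184 and 26m^5 = 373071582, so 402653184 ≥ 373071582.
Suppose the result is true for m = k, so 3·2^k ≥ 26k^5.
Then 3·2^(k + 1) = 2·(3·2^k) ≥ 2·(26k^5).
Also, for k ≥ 27 we have 2·(26k^5) ≥ 26(k+1)^5, since 2 ≥ (1 + 1/k)^5 for all k ≥ 27.
Combining, 3·2^(k + 1) ≥ 26(k+1)^5.
Hence, by induction on m, the claim holds for every m ≥ 27.
Hence the smallest such N is 27.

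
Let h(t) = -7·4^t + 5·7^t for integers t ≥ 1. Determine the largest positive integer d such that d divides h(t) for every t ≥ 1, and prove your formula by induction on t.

d = 7

Computing the first values: h(1) = 7 and h(2) = 133; gcd(7, 133) = 7, so d ≤ 7.
We prove 7 | -7·4^t + 5·7^t for all t ≥ 1 by induction on t.
Base case (t = 1): h(1) = 7 = 7·(1), so 7 | h(1).
Inductive step: suppose the statement holds for some i ≥ 1, i.e. 7 | h(i). Then
h(i+1) − 7·h(i) = (-7·4^(i+1) + 5·7^(i+1)) − 7·(-7·4^i + 5·7^i) = (-7)·4^i·(4 − 7) = (21)·4^i. Since 7 | h(i) by the inductive hypothesis, 7 | 7·h(i); and 7 | 21 since 21 = 7·3. Therefore 7 | h(i+1).
By induction, the statement is established for all t ≥ 1.
Therefore the largest such d is 7.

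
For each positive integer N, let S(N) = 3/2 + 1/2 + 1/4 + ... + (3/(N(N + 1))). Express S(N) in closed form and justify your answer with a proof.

We claim S(N) = 3N/(N + 1) for all N ≥ 1.
Base step (N = 1): S(1) = 3/2, and the closed form gives 3/2. They agree.
Inductive step: assume the claim holds for N = i, so S(i) = 3i/(i + 1).
Then S(i+1) = S(i) + (3/((i + 1)(i + 2))) = (3i/(i + 1)) + (3/((i + 1)(i + 2))).
Simplifying, S(i+1) = 3(i + 1)/(i + 2) = 3(i+1)/((i+1) + 1),
which is the closed form with N = i+1.
This completes the induction.

S(N) = 3N/(N + 1)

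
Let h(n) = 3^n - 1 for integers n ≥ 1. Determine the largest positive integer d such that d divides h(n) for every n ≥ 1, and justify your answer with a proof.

d = 2

Computing the first values: h(1) = 2 and h(2) = 8; gcd(2, 8) = 2, so d ≤ 2.
We prove 2 | 3^n - 1 for all n ≥ 1 by induction on n.
Base step (n = 1): h(1) = 2 = 2·(1), so 2 | h(1).
Suppose the result is true for n = p, i.e. 2 | h(p). Then
3^{p+1} − 1^{p+1} = 3·3^p − 1·1^p = 3·(3^p − 1^p) + (2)·1^p. The first term is divisible by 2 by the inductive hypothesis, and the second term (2)·1^p is divisible by 2 since 2 | 2. Hence 2 | h(p+1).
By the principle of mathematical induction, the result holds for all n ≥ 1.
Therefore the largest such d is 2.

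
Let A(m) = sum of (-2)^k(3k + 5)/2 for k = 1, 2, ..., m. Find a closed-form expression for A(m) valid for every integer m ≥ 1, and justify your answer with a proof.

We claim A(m) = (-2)^m(m + 2) - 2 for all m ≥ 1.
Base case (m = 1): A(1) = -8, and the closed form gives -8. They agree.
Inductive step: suppose the statement holds for some k ≥ 1, so A(k) = (-2)^k(k + 2) - 2.
Then A(k+1) = A(k) + ((-2)^k(-3k - 8)) = ((-2)^k(k + 2) - 2) + ((-2)^k(-3k - 8)).
Simplifying, A(k+1) = -2(-2)^k·k - 6(-2)^k - 2 = (-2)^(k+1)((k+1) + 2) - 2,
which is the closed form with m = k+1.
By the principle of mathematical induction, the result holds for all m ≥ 1.

A(m) = (-2)^m(m + 2) - 2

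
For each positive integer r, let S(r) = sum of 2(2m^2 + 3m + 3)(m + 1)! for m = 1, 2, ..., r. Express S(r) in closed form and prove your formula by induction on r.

S(r) = (4r + 2)(r + 2)! - 4

We claim S(r) = (4r + 2)(r + 2)! - 4 for all r ≥ 1.
For the base case r = 1: S(1) = 32, and the closed form gives 32. They agree.
Inductive step: suppose the statement holds for some m ≥ 1, so S(m) = (4m + 2)(m + 2)! - 4.
Then S(m+1) = S(m) + (2(2m^2 + 7m + 8)(m + 2)!) = ((4m + 2)(m + 2)! - 4) + (2(2m^2 + 7m + 8)(m + 2)!).
Simplifying, S(m+1) = (4(m+1) + 2)((m+1) + 2)! - 4,
which is the closed form with r = m+1.
By induction, the statement is established for all r ≥ 1.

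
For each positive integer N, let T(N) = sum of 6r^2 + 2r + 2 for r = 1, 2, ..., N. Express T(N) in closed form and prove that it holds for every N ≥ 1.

T(N) = 2N(N^2 + 2N + 2)

We claim T(N) = 2N(N^2 + 2N + 2) for all N ≥ 1.
Base case (N = 1): T(1) = 10, and the closed form gives 10. They agree.
Inductive step: assume the claim holds for N = r, so T(r) = 2r(r^2 + 2r + 2).
Then T(r+1) = T(r) + (6r^2 + 14r + 10) = (2r(r^2 + 2r + 2)) + (6r^2 + 14r + 10).
Simplifying, T(r+1) = 2(r + 1)(r^2 + 4r + 5) = 2(r+1)((r+1)^2 + 2(r+1) + 2),
which is the closed form with N = r+1.
By induction, the statement is established for all N ≥ 1.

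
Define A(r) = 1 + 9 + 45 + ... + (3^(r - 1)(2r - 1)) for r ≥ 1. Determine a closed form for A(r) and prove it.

A(r) = 3^r(r - 1) + 1

We claim A(r) = 3^r(r - 1) + 1 for all r ≥ 1.
Base case (r = 1): A(1) = 1, and the closed form gives 1. They agree.
Suppose the result is true for r = p, so A(p) = 3^p(p - 1) + 1.
Then A(p+1) = A(p) + (3^p(2p + 1)) = (3^p(p - 1) + 1) + (3^p(2p + 1)).
Simplifying, A(p+1) = 3^(p + 1)p + 1 = 3^(p+1)((p+1) - 1) + 1,
which is the closed form with r = p+1.
Hence, by induction on r, the claim holds for every r ≥ 1.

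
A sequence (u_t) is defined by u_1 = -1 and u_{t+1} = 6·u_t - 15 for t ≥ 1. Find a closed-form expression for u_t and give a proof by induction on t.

Computing the first terms: u_1 = -1, u_2 = -21, u_3 = -141. This suggests u_t = -4·6^(t - 1) + 3.
Base case (t = 1): the formula gives -1 = -1 = u_1.
Inductive step: suppose the statement holds for some i ≥ 1, so u_i = -4·6^(i - 1) + 3.
Then u_{i+1} = 6·u_i - 15 = 6·(-4·6^(i - 1) + 3) - 15 = -4·6^i + 3 = -4·6^((i+1) - 1) + 3,
which is the claimed formula at t = i+1.
This completes the induction.

u_t = -4·6^(t - 1) + 3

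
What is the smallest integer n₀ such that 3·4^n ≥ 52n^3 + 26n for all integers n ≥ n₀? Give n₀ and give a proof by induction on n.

n₀ = 6

At n = 5: 3072 < 6630, so the inequality fails and n₀ ≥ 6. We prove 3·4^n ≥ 52n^3 + 26n for all n ≥ 6.
Base case (n = 6): 3·4^n = 12288 and 52n^3 + 26n = 11388, so 12288 ≥ 11388.
Suppose the result is true for n = p, so 3·4^p ≥ 52p^3 + 26p.
Then 3·4^(p + 1) = 4·(3·4^p) ≥ 4·(52p^3 + 26p).
Also, for p ≥ 6 we have 4·(52p^3 + 26p) ≥ 52(p+1)^3 + 26(p+1), since 4·(52p^3 + 26p) − (52(p+1)^3 + 26(p+1)) = 156p^3 - 156p^2 - 78p - 78, which is nonnegative for all p ≥ 6.
Combining, 3·4^(p + 1) ≥ 52(p+1)^3 + 26(p+1).
This completes the induction.
Hence the smallest such n₀ is 6.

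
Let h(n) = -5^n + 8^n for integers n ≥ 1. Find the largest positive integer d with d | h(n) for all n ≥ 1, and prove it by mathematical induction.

d = 3

Computing the first values: h(1) = 3 and h(2) = 39; gcd(3, 39) = 3, so d ≤ 3.
We prove 3 | -5^n + 8^n for all n ≥ 1 by induction on n.
Base step (n = 1): h(1) = 3 = 3·(1), so 3 | h(1).
Suppose the result is true for n = m, i.e. 3 | h(m). Then
8^{m+1} − 5^{m+1} = 8·8^m − 5·5^m = 8·(8^m − 5^m) + (3)·5^m. The first term is divisible by 3 by the inductive hypothesis, and the second term (3)·5^m is divisible by 3 since 3 | 3. Hence 3 | h(m+1).
By induction, the statement is established for all n ≥ 1.
Therefore the largest such d is 3.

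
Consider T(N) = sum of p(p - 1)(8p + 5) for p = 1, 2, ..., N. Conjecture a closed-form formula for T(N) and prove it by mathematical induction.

T(N) = N(N - 1)(N + 1)(2N + 3)

We claim T(N) = N(N - 1)(N + 1)(2N + 3) for all N ≥ 1.
Base case (N = 1): T(1) = 0, and the closed form gives 0. They agree.
For the inductive step, assume it holds for an arbitrary p ≥ 1, so T(p) = p(2p^3 + 3p^2 - 2p - 3).
Then T(p+1) = T(p) + (p(p + 1)(8p + 13)) = (p(2p^3 + 3p^2 - 2p - 3)) + (p(p + 1)(8p + 13)).
Simplifying, T(p+1) = p(p + 1)(p + 2)(2p + 5) = (p+1)((p+1) - 1)((p+1) + 1)(2(p+1) + 3),
which is the closed form with N = p+1.
This completes the induction.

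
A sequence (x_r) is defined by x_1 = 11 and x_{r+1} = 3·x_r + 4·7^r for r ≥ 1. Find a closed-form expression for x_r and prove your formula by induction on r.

x_r = 4·3^(r - 1) + 7^r

Computing the first terms: x_1 = 11, x_2 = 61, x_3 = 379. This suggests x_r = 4·3^(r - 1) + 7^r.
Base case (r = 1): the formula gives 11 = 11 = x_1.
Suppose the result is true for r = i, so x_i = 4·3^(i - 1) + 7^i.
Then x_{i+1} = 3·x_i + 4·7^i = 3·(4·3^(i - 1) + 7^i) + 4·7^i = 4·3^i + 7^(i + 1) = 4·3^((i+1) - 1) + 7^(i+1),
which is the claimed formula at r = i+1.
By the principle of mathematical induction, the result holds for all r ≥ 1.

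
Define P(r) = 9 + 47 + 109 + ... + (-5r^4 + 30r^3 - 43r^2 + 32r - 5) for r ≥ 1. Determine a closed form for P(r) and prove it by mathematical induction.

P(r) = -r(r^4 - 5r^3 + r^2 - 2r - 4)

We claim P(r) = -r(r^4 - 5r^3 + r^2 - 2r - 4) for all r ≥ 1.
When r = 1: P(1) = 9, and the closed form gives 9. They agree.
Inductive step: assume the claim holds for r = i, so P(i) = i(-i^4 + 5i^3 - i^2 + 2i + 4).
Then P(i+1) = P(i) + (-5i^4 + 10i^3 + 17i^2 + 16i + 9) = (i(-i^4 + 5i^3 - i^2 + 2i + 4)) + (-5i^4 + 10i^3 + 17i^2 + 16i + 9).
Simplifying, P(i+1) = -(i + 1)(i^4 - i^3 - 8i^2 - 11i - 9) = -(i+1)((i+1)^4 - 5(i+1)^3 + (i+1)^2 - 2(i+1) - 4),
which is the closed form with r = i+1.
By the principle of mathematical induction, the result holds for all r ≥ 1.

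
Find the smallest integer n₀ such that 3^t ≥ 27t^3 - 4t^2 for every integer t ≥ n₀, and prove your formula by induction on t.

n₀ = 9

At t = 8: 6561 < 13568, so the inequality fails and n₀ ≥ 9. We prove 3^t ≥ 27t^3 - 4t^2 for all t ≥ 9.
Base case (t = 9): 3^t = 19683 and 27t^3 - 4t^2 = 19359, so 19683 ≥ 19359.
Inductive step: assume the claim holds for t = j, so 3^j ≥ 27j^3 - 4j^2.
Then 3^(j + 1) = 3·(3^j) ≥ 3·(27j^3 - 4j^2).
Also, for j ≥ 9 we have 3·(27j^3 - 4j^2) ≥ 27(j+1)^3 - 4(j+1)^2, since 3·(27j^3 - 4j^2) − (27(j+1)^3 - 4(j+1)^2) = 54j^3 - 89j^2 - 73j - 23, which is nonnegative for all j ≥ 9.
Combining, 3^(j + 1) ≥ 27(j+1)^3 - 4(j+1)^2.
By the principle of mathematical induction, the result holds for all t ≥ 9.
Hence the smallest such n₀ is 9.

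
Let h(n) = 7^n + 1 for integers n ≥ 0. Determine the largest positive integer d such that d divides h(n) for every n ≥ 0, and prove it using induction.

d = 2

Computing the first values: h(0) = 2 and h(1) = 8; gcd(2, 8) = 2, so d ≤ 2.
We prove 2 | 7^n + 1 for all n ≥ 0 by induction on n.
For the base case n = 0: h(0) = 2 = 2·(1), so 2 | h(0).
Inductive step: assume the claim holds for n = p, i.e. 2 | h(p). Then
h(p+1) = 7^(p+1) + 1 = 7·(7^p + 1) - 6 = 7·h(p) - 6. The first term is divisible by 2 by the inductive hypothesis, and -6 is divisible by 2. Hence 2 | h(p+1).
This completes the induction.
Therefore the largest such d is 2.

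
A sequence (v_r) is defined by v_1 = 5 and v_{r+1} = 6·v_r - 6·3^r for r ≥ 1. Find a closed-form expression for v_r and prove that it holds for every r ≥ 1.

Computing the first terms: v_1 = 5, v_2 = 12, v_3 = 18. This suggests v_r = 2·3^r - 6^(r - 1).
Base case (r = 1): the formula gives 5 = 5 = v_1.
Inductive step: suppose the statement holds for some p ≥ 1, so v_p = 2·3^p - 6^(p - 1).
Then v_{p+1} = 6·v_p - 6·3^p = 6·(2·3^p - 6^(p - 1)) - 6·3^p = 2·3^(p + 1) - 6^p = 2·3^(p+1) - 6^((p+1) - 1),
which is the claimed formula at r = p+1.
This completes the induction.

v_r = 2·3^r - 6^(r - 1)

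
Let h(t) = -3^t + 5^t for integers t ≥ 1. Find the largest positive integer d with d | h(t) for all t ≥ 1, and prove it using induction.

d = 2

Computing the first values: h(1) = 2 and h(2) = 16; gcd(2, 16) = 2, so d ≤ 2.
We prove 2 | -3^t + 5^t for all t ≥ 1 by induction on t.
Base case (t = 1): h(1) = 2 = 2·(1), so 2 | h(1).
For the inductive step, assume it holds for an arbitrary k ≥ 1, i.e. 2 | h(k). Then
5^{k+1} − 3^{k+1} = 5·5^k − 3·3^k = 5·(5^k − 3^k) + (2)·3^k. The first term is divisible by 2 by the inductive hypothesis, and the second term (2)·3^k is divisible by 2 since 2 | 2. Hence 2 | h(k+1).
By the principle of mathematical induction, the result holds for all t ≥ 1.
Therefore the largest such d is 2.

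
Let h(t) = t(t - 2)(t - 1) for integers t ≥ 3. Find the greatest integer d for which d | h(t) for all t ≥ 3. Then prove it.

d = 6

Computing the first values: h(3) = 6 and h(4) = 24; gcd(6, 24) = 6, so d ≤ 6.
We prove 6 | t(t - 2)(t - 1) for all t ≥ 3 by induction on t.
Base step (t = 3): h(3) = 6 = 6·(1), so 6 | h(3).
Inductive step: assume the claim holds for t = i, i.e. 6 | h(i). Then
h(i+1) − h(i) = (i-1)·i·(i+1) − (i-2)·(i-1)·i = (i-1)·i·[(i+1) − (i-2)] = 3·(i-1)·i. The product of 2 consecutive integers is divisible by (2)! = 2, so h(i+1) − h(i) is divisible by 3·2 = 6. By the inductive hypothesis 6 | h(i), hence 6 | h(i+1).
This completes the induction.
Therefore the largest such d is 6.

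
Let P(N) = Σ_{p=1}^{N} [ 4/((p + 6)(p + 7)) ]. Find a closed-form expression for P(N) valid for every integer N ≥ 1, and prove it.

We claim P(N) = 4N/(7(N + 7)) for all N ≥ 1.
For the base case N = 1: P(1) = 1/14, and the closed form gives 1/14. They agree.
Suppose the result is true for N = p, so P(p) = 4p/(7(p + 7)).
Then P(p+1) = P(p) + (4/((p + 7)(p + 8))) = (4p/(7(p + 7))) + (4/((p + 7)(p + 8))).
Simplifying, P(p+1) = 4(p + 1)/(7(p + 8)) = 4(p+1)/(7((p+1) + 7)),
which is the closed form with N = p+1.
By the principle of mathematical induction, the result holds for all N ≥ 1.

P(N) = 4N/(7(N + 7))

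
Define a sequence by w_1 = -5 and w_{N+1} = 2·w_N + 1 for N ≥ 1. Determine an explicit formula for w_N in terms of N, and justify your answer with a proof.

Computing the first terms: w_1 = -5, w_2 = -9, w_3 = -17. This suggests w_N = -2^(N + 1) - 1.
Base step (N = 1): the formula gives -5 = -5 = w_1.
Suppose the result is true for N = m, so w_m = -2^(m + 1) - 1.
Then w_{m+1} = 2·w_m + 1 = 2·(-2^(m + 1) - 1) + 1 = -2^(m + 2) - 1 = -2^((m+1) + 1) - 1,
which is the claimed formula at N = m+1.
This completes the induction.

w_N = -2^(N + 1) - 1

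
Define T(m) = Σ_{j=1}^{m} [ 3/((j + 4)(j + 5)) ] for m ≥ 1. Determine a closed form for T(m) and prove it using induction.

We claim T(m) = 3m/(5(m + 5)) for all m ≥ 1.
Base case (m = 1): T(1) = 1/10, and the closed form gives 1/10. They agree.
Suppose the result is true for m = j, so T(j) = 3j/(5(j + 5)).
Then T(j+1) = T(j) + (3/((j + 5)(j + 6))) = (3j/(5(j + 5))) + (3/((j + 5)(j + 6))).
Simplifying, T(j+1) = 3(j + 1)/(5(j + 6)) = 3(j+1)/(5((j+1) + 5)),
which is the closed form with m = j+1.
Hence, by induction on m, the claim holds for every m ≥ 1.

T(m) = 3m/(5(m + 5))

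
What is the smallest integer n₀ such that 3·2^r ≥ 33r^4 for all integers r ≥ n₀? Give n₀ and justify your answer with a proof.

At r = 21: 6291456 < 6417873, so the inequality fails and n₀ ≥ 22. We prove 3·2^r ≥ 33r^4 for all r ≥ 22.
When r = 22: 3·2^r = 12582912 and 33r^4 = 7730448, so 12582912 ≥ 7730448.
Suppose the result is true for r = i, so 3·2^i ≥ 33i^4.
Then 3·2^(i + 1) = 2·(3·2^i) ≥ 2·(33i^4).
Also, for i ≥ 22 we have 2·(33i^4) ≥ 33(i+1)^4, since 2 ≥ (1 + 1/i)^4 for all i ≥ 22.
Combining, 3·2^(i + 1) ≥ 33(i+1)^4.
This completes the induction.
Hence the smallest such n₀ is 22.

n₀ = 22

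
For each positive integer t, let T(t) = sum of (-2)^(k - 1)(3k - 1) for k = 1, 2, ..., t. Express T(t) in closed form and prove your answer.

T(t) = -(-2)^t·t

We claim T(t) = -(-2)^t·t for all t ≥ 1.
When t = 1: T(1) = 2, and the closed form gives 2. They agree.
For the inductive step, assume it holds for an arbitrary k ≥ 1, so T(k) = -(-2)^k·k.
Then T(k+1) = T(k) + ((-2)^k(3k + 2)) = (-(-2)^k·k) + ((-2)^k(3k + 2)).
Simplifying, T(k+1) = 2(-2)^k(k + 1) = -(-2)^(k+1)·(k+1),
which is the closed form with t = k+1.
By the principle of mathematical induction, the result holds for all t ≥ 1.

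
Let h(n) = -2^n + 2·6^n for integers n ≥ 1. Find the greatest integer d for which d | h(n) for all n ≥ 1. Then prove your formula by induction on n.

Computing the first values: h(1) = 10 and h(2) = 68; gcd(10, 68) = 2, so d ≤ 2.
We prove 2 | -2^n + 2·6^n for all n ≥ 1 by induction on n.
Base step (n = 1): h(1) = 10 = 2·(5), so 2 | h(1).
Suppose the result is true for n = j, i.e. 2 | h(j). Then
h(j+1) − 6·h(j) = (-2^(j+1) + 2·6^(j+1)) − 6·(-2^j + 2·6^j) = (-1)·2^j·(2 − 6) = (4)·2^j. Since 2 | h(j) by the inductive hypothesis, 2 | 6·h(j); and 2 | 4 since 4 = 2·2. Therefore 2 | h(j+1).
By the principle of mathematical induction, the result holds for all n ≥ 1.
Therefore the largest such d is 2.

d = 2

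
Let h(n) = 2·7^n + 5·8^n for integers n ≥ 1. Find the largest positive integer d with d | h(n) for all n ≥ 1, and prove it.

Computing the first values: h(1) = 54 and h(2) = 418; gcd(54, 418) = 2, so d ≤ 2.
We prove 2 | 2·7^n + 5·8^n for all n ≥ 1 by induction on n.
Base step (n = 1): h(1) = 54 = 2·(27), so 2 | h(1).
Inductive step: suppose the statement holds for some i ≥ 1, i.e. 2 | h(i). Then
h(i+1) − 8·h(i) = (2·7^(i+1) + 5·8^(i+1)) − 8·(2·7^i + 5·8^i) = (2)·7^i·(7 − 8) = (-2)·7^i. Since 2 | h(i) by the inductive hypothesis, 2 | 8·h(i); and 2 | -2 since -2 = 2·-1. Therefore 2 | h(i+1).
By the principle of mathematical induction, the result holds for all n ≥ 1.
Therefore the largest such d is 2.

d = 2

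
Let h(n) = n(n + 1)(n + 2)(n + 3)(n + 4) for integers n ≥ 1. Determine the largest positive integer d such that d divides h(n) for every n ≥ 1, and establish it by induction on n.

d = 120

Computing the first values: h(1) = 120 and h(2) = 720; gcd(120, 720) = 120, so d ≤ 120.
We prove 120 | n(n + 1)(n + 2)(n + 3)(n + 4) for all n ≥ 1 by induction on n.
For the base case n = 1: h(1) = 120 = 120·(1), so 120 | h(1).
Inductive step: assume the claim holds for n = i, i.e. 120 | h(i). Then
h(i+1) − h(i) = (i+1)·(i+2)·(i+3)·(i+4)·(i+5) − i·(i+1)·(i+2)·(i+3)·(i+4) = (i+1)·(i+2)·(i+3)·(i+4)·[(i+5) − i] = 5·(i+1)·(i+2)·(i+3)·(i+4). The product of 4 consecutive integers is divisible by (4)! = 24, so h(i+1) − h(i) is divisible by 5·24 = 120. By the inductive hypothesis 120 | h(i), hence 120 | h(i+1).
This completes the induction.
Therefore the largest such d is 120.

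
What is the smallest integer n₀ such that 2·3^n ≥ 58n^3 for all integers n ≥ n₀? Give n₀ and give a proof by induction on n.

At n = 9: 39366 < 42282, so the inequality fails and n₀ ≥ 10. We prove 2·3^n ≥ 58n^3 for all n ≥ 10.
For the base case n = 10: 2·3^n = 118098 and 58n^3 = 58000, so 118098 ≥ 58000.
For the inductive step, assume it holds for an arbitrary m ≥ 10, so 2·3^m ≥ 58m^3.
Then 2·3^(m + 1) = 3·(2·3^m) ≥ 3·(58m^3).
Also, for m ≥ 10 we have 3·(58m^3) ≥ 58(m+1)^3, since 3 ≥ (1 + 1/m)^3 for all m ≥ 10.
Combining, 2·3^(m + 1) ≥ 58(m+1)^3.
By the principle of mathematical induction, the result holds for all n ≥ 10.
Hence the smallest such n₀ is 10.

n₀ = 10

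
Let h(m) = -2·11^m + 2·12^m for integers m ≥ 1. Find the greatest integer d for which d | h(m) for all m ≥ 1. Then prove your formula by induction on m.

Computing the first values: h(1) = 2 and h(2) = 46; gcd(2, 46) = 2, so d ≤ 2.
We prove 2 | -2·11^m + 2·12^m for all m ≥ 1 by induction on m.
Base case (m = 1): h(1) = 2 = 2·(1), so 2 | h(1).
Inductive step: assume the claim holds for m = j, i.e. 2 | h(j). Then
h(j+1) − 12·h(j) = (-2·11^(j+1) + 2·12^(j+1)) − 12·(-2·11^j + 2·12^j) = (-2)·11^j·(11 − 12) = (2)·11^j. Since 2 | h(j) by the inductive hypothesis, 2 | 12·h(j); and 2 | 2 since 2 = 2·1. Therefore 2 | h(j+1).
This completes the induction.
Therefore the largest such d is 2.

d = 2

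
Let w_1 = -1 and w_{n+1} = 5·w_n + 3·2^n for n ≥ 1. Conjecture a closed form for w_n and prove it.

Computing the first terms: w_1 = -1, w_2 = 1, w_3 = 17. This suggests w_n = -2^n + 5^(n - 1).
For the base case n = 1: the formula gives -1 = -1 = w_1.
Inductive step: assume the claim holds for n = p, so w_p = -2^p + 5^(p - 1).
Then w_{p+1} = 5·w_p + 3·2^p = 5·(-2^p + 5^(p - 1)) + 3·2^p = -2^(p + 1) + 5^p = -2^(p+1) + 5^((p+1) - 1),
which is the claimed formula at n = p+1.
By induction, the statement is established for all n ≥ 1.

w_n = -2^n + 5^(n - 1)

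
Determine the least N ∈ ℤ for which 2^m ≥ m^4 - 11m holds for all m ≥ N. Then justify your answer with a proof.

N = 16

At m = 15: 32768 < 50460, so the inequality fails and N ≥ 16. We prove 2^m ≥ m^4 - 11m for all m ≥ 16.
For the base case m = 16: 2^m = 65536 and m^4 - 11m = 65360, so 65536 ≥ 65360.
Inductive step: suppose the statement holds for some i ≥ 16, so 2^i ≥ i^4 - 11i.
Then 2^(i + 1) = 2·(2^i) ≥ 2·(i^4 - 11i).
Also, for i ≥ 16 we have 2·(i^4 - 11i) ≥ (i+1)^4 - 11(i+1), since 2·(i^4 - 11i) − ((i+1)^4 - 11(i+1)) = i^4 - 4i^3 - 6i^2 - 15i + 10, which is nonnegative for all i ≥ 16.
Combining, 2^(i + 1) ≥ (i+1)^4 - 11(i+1).
Hence, by induction on m, the claim holds for every m ≥ 16.
Hence the smallest such N is 16.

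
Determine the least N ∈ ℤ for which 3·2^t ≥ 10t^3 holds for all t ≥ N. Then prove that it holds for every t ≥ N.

At t = 12: 12288 < 17280, so the inequality fails and N ≥ 13. We prove 3·2^t ≥ 10t^3 for all t ≥ 13.
When t = 13: 3·2^t = 24576 and 10t^3 = 21970, so 24576 ≥ 21970.
Inductive step: suppose the statement holds for some k ≥ 13, so 3·2^k ≥ 10k^3.
Then 3·2^(k + 1) = 2·(3·2^k) ≥ 2·(10k^3).
Also, for k ≥ 13 we have 2·(10k^3) ≥ 10(k+1)^3, since 2 ≥ (1 + 1/k)^3 for all k ≥ 13.
Combining, 3·2^(k + 1) ≥ 10(k+1)^3.
Hence, by induction on t, the claim holds for every t ≥ 13.
Hence the smallest such N is 13.

N = 13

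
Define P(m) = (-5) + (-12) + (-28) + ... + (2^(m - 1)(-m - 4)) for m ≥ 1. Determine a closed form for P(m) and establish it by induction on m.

P(m) = -2^m(m + 3) + 3

We claim P(m) = -2^m(m + 3) + 3 for all m ≥ 1.
Base step (m = 1): P(1) = -5, and the closed form gives -5. They agree.
For the inductive step, assume it holds for an arbitrary p ≥ 1, so P(p) = -2^p(p + 3) + 3.
Then P(p+1) = P(p) + (2^p(-p - 5)) = (-2^p(p + 3) + 3) + (2^p(-p - 5)).
Simplifying, P(p+1) = -2^(p + 1)p - 2^(p + 3) + 3 = -2^(p+1)((p+1) + 3) + 3,
which is the closed form with m = p+1.
By the principle of mathematical induction, the result holds for all m ≥ 1.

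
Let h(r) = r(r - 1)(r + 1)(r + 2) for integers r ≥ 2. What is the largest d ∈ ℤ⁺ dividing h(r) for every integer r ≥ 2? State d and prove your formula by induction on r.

d = 24

Computing the first values: h(2) = 24 and h(3) = 120; gcd(24, 120) = 24, so d ≤ 24.
We prove 24 | r(r - 1)(r + 1)(r + 2) for all r ≥ 2 by induction on r.
When r = 2: h(2) = 24 = 24·(1), so 24 | h(2).
Suppose the result is true for r = k, i.e. 24 | h(k). Then
h(k+1) − h(k) = k·(k+1)·(k+2)·(k+3) − (k-1)·k·(k+1)·(k+2) = k·(k+1)·(k+2)·[(k+3) − (k-1)] = 4·k·(k+1)·(k+2). The product of 3 consecutive integers is divisible by (3)! = 6, so h(k+1) − h(k) is divisible by 4·6 = 24. By the inductive hypothesis 24 | h(k), hence 24 | h(k+1).
By induction, the statement is established for all r ≥ 2.
Therefore the largest such d is 24.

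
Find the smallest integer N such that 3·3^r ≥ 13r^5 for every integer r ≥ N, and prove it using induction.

N = 14

At r = 13: 4782969 < 4826809, so the inequality fails and N ≥ 14. We prove 3·3^r ≥ 13r^5 for all r ≥ 14.
For the base case r = 14: 3·3^r = 14348907 and 13r^5 = 6991712, so 14348907 ≥ 6991712.
Suppose the result is true for r = p, so 3·3^p ≥ 13p^5.
Then 3·3^(p + 1) = 3·(3·3^p) ≥ 3·(13p^5).
Also, for p ≥ 14 we have 3·(13p^5) ≥ 13(p+1)^5, since 3 ≥ (1 + 1/p)^5 for all p ≥ 14.
Combining, 3·3^(p + 1) ≥ 13(p+1)^5.
Hence, by induction on r, the claim holds for every r ≥ 14.
Hence the smallest such N is 14.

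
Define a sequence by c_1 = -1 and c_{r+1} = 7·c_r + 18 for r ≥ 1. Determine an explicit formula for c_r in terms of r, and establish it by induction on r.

c_r = 2·7^(r - 1) - 3

Computing the first terms: c_1 = -1, c_2 = 11, c_3 = 95. This suggests c_r = 2·7^(r - 1) - 3.
When r = 1: the formula gives -1 = -1 = c_1.
Inductive step: assume the claim holds for r = p, so c_p = 2·7^(p - 1) - 3.
Then c_{p+1} = 7·c_p + 18 = 7·(2·7^(p - 1) - 3) + 18 = 2·7^p - 3 = 2·7^((p+1) - 1) - 3,
which is the claimed formula at r = p+1.
Hence, by induction on r, the claim holds for every r ≥ 1.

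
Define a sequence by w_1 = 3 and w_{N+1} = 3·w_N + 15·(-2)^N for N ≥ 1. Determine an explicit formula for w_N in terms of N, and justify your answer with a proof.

w_N = -3(-2)^N - 3^N

Computing the first terms: w_1 = 3, w_2 = -21, w_3 = -3. This suggests w_N = -3(-2)^N - 3^N.
Base case (N = 1): the formula gives 3 = 3 = w_1.
Inductive step: assume the claim holds for N = r, so w_r = -3(-2)^r - 3^r.
Then w_{r+1} = 3·w_r + 15·(-2)^r = 3·(-3(-2)^r - 3^r) + 15·(-2)^r = -3(-2)^(r + 1) - 3^(r + 1),
which is the claimed formula at N = r+1.
By the principle of mathematical induction, the result holds for all N ≥ 1.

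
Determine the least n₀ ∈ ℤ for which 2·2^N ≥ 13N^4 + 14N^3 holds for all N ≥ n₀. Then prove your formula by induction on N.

At N = 20: 2097152 < 2192000, so the inequality fails and n₀ ≥ 21. We prove 2·2^N ≥ 13N^4 + 14N^3 for all N ≥ 21.
When N = 21: 2·2^N = 4194304 and 13N^4 + 14N^3 = 2657907, so 4194304 ≥ 2657907.
For the inductive step, assume it holds for an arbitrary p ≥ 21, so 2·2^p ≥ 13p^4 + 14p^3.
Then 2·2^(p + 1) = 2·(2·2^p) ≥ 2·(13p^4 + 14p^3).
Also, for p ≥ 21 we have 2·(13p^4 + 14p^3) ≥ 13(p+1)^4 + 14(p+1)^3, since 2·(13p^4 + 14p^3) − (13(p+1)^4 + 14(p+1)^3) = 13p^4 - 38p^3 - 120p^2 - 94p - 27, which is nonnegative for all p ≥ 21.
Combining, 2·2^(p + 1) ≥ 13(p+1)^4 + 14(p+1)^3.
Hence, by induction on N, the claim holds for every N ≥ 21.
Hence the smallest such n₀ is 21.

n₀ = 21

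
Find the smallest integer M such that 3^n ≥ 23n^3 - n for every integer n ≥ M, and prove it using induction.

At n = 8: 6561 < 11768, so the inequality fails and M ≥ 9. We prove 3^n ≥ 23n^3 - n for all n ≥ 9.
Base step (n = 9): 3^n = 19683 and 23n^3 - n = 16758, so 19683 ≥ 16758.
Inductive step: suppose the statement holds for some k ≥ 9, so 3^k ≥ 23k^3 - k.
Then 3^(k + 1) = 3·(3^k) ≥ 3·(23k^3 - k).
Also, for k ≥ 9 we have 3·(23k^3 - k) ≥ 23(k+1)^3 - (k+1), since 3·(23k^3 - k) − (23(k+1)^3 - (k+1)) = 46k^3 - 69k^2 - 71k - 22, which is nonnegative for all k ≥ 9.
Combining, 3^(k + 1) ≥ 23(k+1)^3 - (k+1).
By the principle of mathematical induction, the result holds for all n ≥ 9.
Hence the smallest such M is 9.

M = 9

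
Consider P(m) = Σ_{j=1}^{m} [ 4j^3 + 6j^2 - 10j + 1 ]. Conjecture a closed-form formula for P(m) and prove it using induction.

P(m) = m(m^3 + 4m^2 - m - 3)

We claim P(m) = m(m^3 + 4m^2 - m - 3) for all m ≥ 1.
When m = 1: P(1) = 1, and the closed form gives 1. They agree.
Inductive step: suppose the statement holds for some j ≥ 1, so P(j) = j(j^3 + 4j^2 - j - 3).
Then P(j+1) = P(j) + (4j^3 + 18j^2 + 14j + 1) = (j(j^3 + 4j^2 - j - 3)) + (4j^3 + 18j^2 + 14j + 1).
Simplifying, P(j+1) = (j + 1)(j^3 + 7j^2 + 10j + 1) = (j+1)((j+1)^3 + 4(j+1)^2 - (j+1) - 3),
which is the closed form with m = j+1.
This completes the induction.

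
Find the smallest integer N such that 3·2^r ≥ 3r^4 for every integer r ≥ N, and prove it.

At r = 15: 98304 < 151875, so the inequality fails and N ≥ 16. We prove 3·2^r ≥ 3r^4 for all r ≥ 16.
Base case (r = 16): 3·2^r = 196608 and 3r^4 = 196608, so 196608 ≥ 196608.
Inductive step: suppose the statement holds for some j ≥ 16, so 3·2^j ≥ 3j^4.
Then 3·2^(j + 1) = 2·(3·2^j) ≥ 2·(3j^4).
Also, for j ≥ 16 we have 2·(3j^4) ≥ 3(j+1)^4, since 2 ≥ (1 + 1/j)^4 for all j ≥ 16.
Combining, 3·2^(j + 1) ≥ 3(j+1)^4.
By the principle of mathematical induction, the result holds for all r ≥ 16.
Hence the smallest such N is 16.

N = 16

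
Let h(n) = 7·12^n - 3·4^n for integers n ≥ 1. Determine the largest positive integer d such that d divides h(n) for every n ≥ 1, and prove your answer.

d = 24

Computing the first values: h(1) = 72 and h(2) = 960; gcd(72, 960) = 24, so d ≤ 24.
We prove 24 | 7·12^n - 3·4^n for all n ≥ 1 by induction on n.
Base case (n = 1): h(1) = 72 = 24·(3), so 24 | h(1).
Inductive step: suppose the statement holds for some k ≥ 1, i.e. 24 | h(k). Then
h(k+1) − 12·h(k) = (7·12^(k+1) - 3·4^(k+1)) − 12·(7·12^k - 3·4^k) = (-3)·4^k·(4 − 12) = (24)·4^k. Since 24 | h(k) by the inductive hypothesis, 24 | 12·h(k); and 24 | 24 since 24 = 24·1. Therefore 24 | h(k+1).
By the principle of mathematical induction, the result holds for all n ≥ 1.
Therefore the largest such d is 24.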